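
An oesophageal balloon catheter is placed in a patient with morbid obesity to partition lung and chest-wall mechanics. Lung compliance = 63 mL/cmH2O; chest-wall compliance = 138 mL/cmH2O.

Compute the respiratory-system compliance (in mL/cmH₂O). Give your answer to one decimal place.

43.3

Lung and chest wall are elastances in series: 1/Crs = 1/CL + 1/Ccw.
1/Crs = 1/63 + 1/138 = 0.02312.
Crs = 43.253 mL/cmH2O.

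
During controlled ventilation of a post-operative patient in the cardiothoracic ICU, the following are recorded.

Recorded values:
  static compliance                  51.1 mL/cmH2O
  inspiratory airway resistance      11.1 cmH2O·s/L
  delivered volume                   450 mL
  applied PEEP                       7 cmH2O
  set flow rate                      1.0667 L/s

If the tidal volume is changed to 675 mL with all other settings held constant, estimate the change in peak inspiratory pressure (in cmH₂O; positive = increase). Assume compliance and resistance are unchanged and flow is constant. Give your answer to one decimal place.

PIP = Vt/C + R·V̇ + PEEP (constant-flow equation of motion).
Only the elastic term changes: ΔPIP = ΔVt / C = (675 − 450) / 51.1 = 4.403 cmH2O.

4.4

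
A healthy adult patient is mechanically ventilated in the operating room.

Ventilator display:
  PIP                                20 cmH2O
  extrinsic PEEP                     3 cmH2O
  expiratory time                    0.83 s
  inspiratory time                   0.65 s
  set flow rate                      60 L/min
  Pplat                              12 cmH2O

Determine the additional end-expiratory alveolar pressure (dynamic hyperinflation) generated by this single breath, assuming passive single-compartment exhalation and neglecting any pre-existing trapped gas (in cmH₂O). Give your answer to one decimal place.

Flow: 60 L/min ÷ 60 = 1 L/s.
Vt = flow × Ti = 1 L/s × 0.65 s × 1000 mL/L = 650.0 mL.
R = (PIP − Pplat)/V̇ = (20 − 12) / 1 = 8.0/1 = 8.0 cmH2O·s/L.
C = Vt/(Pplat − PEEP) = 650.0 / (12 − 3) = 650.0/9.0 = 72.222 mL/cmH2O.
τ = R × C = 8.0 × 0.07222 L/cmH2O = 0.5778 s.
Fraction remaining = e^(−Te/τ) = e^(−0.83/0.5778) = 0.2378; trapped volume = 650.0 × 0.2378 = 154.57 mL.
Additional alveolar pressure from trapping ≈ V_trapped / C = 154.57 / 72.222 = 2.14 cmH2O.

2.1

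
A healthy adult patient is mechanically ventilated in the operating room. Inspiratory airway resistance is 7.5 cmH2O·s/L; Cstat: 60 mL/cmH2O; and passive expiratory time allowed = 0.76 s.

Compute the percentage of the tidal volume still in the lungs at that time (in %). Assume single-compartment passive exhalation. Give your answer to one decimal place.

τ = R × C = 7.5 × 60 mL/cmH2O = 7.5 × 0.060 L/cmH2O = 0.45 s.
Passive exhalation: V(t)/V₀ = e^(−t/τ) = e^(−0.76/0.45) = 0.1847.
Fraction remaining = 0.1847 → 18.47%.

18.5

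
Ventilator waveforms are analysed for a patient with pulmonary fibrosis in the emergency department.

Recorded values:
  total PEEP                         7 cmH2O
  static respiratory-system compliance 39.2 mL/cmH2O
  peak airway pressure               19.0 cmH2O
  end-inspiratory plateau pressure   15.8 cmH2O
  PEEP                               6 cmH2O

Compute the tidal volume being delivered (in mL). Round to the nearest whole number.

345

End-expiratory occlusion gives total PEEP = 7 cmH2O (intrinsic PEEP = 7 − 6 = 1). Use total PEEP for the elastic gradient.
Vt = Cstat × (Pplat − PEEPtotal) = 39.2 × (15.8 − 7) = 39.2 × 8.8 = 344.96 mL.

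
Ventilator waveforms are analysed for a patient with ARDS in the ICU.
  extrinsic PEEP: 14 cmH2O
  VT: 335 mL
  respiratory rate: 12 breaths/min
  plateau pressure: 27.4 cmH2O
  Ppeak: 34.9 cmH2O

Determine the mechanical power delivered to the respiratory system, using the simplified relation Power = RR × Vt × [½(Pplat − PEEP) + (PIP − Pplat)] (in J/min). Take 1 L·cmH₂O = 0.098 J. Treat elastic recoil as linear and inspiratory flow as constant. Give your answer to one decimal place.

Per-breath work = Vt × [½(Pplat−PEEP) + (PIP−Pplat)] = 0.335 × [0.5×13.4 + 7.5] = 0.335 × 14.2 = 4.757 L·cmH2O.
Power = 12 × 4.757 = 57.084 L·cmH2O/min.
× 0.098 J/(L·cmH2O) → 5.594 J/min.

5.6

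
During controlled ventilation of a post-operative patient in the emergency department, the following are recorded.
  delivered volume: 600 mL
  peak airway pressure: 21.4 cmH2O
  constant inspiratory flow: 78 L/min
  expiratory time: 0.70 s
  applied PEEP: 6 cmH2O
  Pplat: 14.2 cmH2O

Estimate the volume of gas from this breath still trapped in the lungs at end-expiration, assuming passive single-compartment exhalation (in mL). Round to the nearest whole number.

Flow: 78 L/min ÷ 60 = 1.3 L/s.
R = (PIP − Pplat)/V̇ = (21.4 − 14.2) / 1.3 = 7.2/1.3 = 5.538 cmH2O·s/L.
C = Vt/(Pplat − PEEP) = 600.0 / (14.2 − 6) = 600.0/8.2 = 73.171 mL/cmH2O.
τ = R × C = 5.538 × 0.07317 L/cmH2O = 0.4052 s.
Fraction remaining = e^(−Te/τ) = e^(−0.70/0.4052) = 0.1777.
Trapped volume = 600.0 × 0.1777 = 106.62 mL.

107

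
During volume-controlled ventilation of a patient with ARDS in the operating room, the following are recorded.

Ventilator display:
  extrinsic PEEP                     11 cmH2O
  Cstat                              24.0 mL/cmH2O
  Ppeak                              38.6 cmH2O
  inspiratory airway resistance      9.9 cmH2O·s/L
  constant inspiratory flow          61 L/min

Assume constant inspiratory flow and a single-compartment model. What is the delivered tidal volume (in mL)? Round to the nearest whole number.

Flow: 61 L/min ÷ 60 = 1.0167 L/s.
Equation of motion (constant flow): PIP = Vt/C + R·V̇ + PEEP.
Vt/C = PIP − R·V̇ − PEEP = 38.6 − 10.065 − 11 = 17.535 cmH2O.
Vt = C × 17.535 = 24.0 × 17.535 = 420.84 mL.

421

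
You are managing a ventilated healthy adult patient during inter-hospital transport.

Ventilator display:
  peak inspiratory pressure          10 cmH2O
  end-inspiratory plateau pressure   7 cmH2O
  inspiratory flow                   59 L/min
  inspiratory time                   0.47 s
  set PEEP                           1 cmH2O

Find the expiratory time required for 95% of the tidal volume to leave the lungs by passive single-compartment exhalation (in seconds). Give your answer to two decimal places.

Flow: 59 L/min ÷ 60 = 0.9833 L/s.
Vt = flow × Ti = 0.9833 L/s × 0.47 s × 1000 mL/L = 462.15 mL.
R = (PIP − Pplat)/V̇ = (10 − 7) / 0.9833 = 3.0/0.9833 = 3.051 cmH2O·s/L.
C = Vt/(Pplat − PEEP) = 462.15 / (7 − 1) = 462.15/6.0 = 77.025 mL/cmH2O.
τ = R × C = 3.051 × 0.07703 L/cmH2O = 0.235 s.
t = −τ·ln(1 − 0.95) = −0.235·ln(0.05) = 0.704 s.

0.70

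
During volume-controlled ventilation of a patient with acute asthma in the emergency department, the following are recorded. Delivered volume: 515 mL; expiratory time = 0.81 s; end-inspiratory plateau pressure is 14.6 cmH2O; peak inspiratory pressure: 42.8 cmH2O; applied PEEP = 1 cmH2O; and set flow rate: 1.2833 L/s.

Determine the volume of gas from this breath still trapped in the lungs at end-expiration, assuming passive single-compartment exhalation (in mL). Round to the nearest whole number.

195

R = (PIP − Pplat)/V̇ = (42.8 − 14.6) / 1.2833 = 28.2/1.2833 = 21.975 cmH2O·s/L.
C = Vt/(Pplat − PEEP) = 515.0 / (14.6 − 1) = 515.0/13.6 = 37.868 mL/cmH2O.
τ = R × C = 21.975 × 0.03787 L/cmH2O = 0.8322 s.
Fraction remaining = e^(−Te/τ) = e^(−0.81/0.8322) = 0.3778.
Trapped volume = 515.0 × 0.3778 = 194.57 mL.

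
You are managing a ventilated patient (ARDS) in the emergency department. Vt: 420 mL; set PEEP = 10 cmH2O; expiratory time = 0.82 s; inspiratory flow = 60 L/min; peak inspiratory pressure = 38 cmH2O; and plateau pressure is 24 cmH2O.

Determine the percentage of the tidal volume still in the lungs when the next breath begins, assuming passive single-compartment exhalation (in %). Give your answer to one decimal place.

Flow: 60 L/min ÷ 60 = 1 L/s.
R = (PIP − Pplat)/V̇ = (38 − 24) / 1 = 14.0/1 = 14.0 cmH2O·s/L.
C = Vt/(Pplat − PEEP) = 420.0 / (24 − 10) = 420.0/14.0 = 30.0 mL/cmH2O.
τ = R × C = 14.0 × 0.03 L/cmH2O = 0.42 s.
Fraction remaining at end-expiration = e^(−Te/τ) = e^(−0.82/0.42) = 0.1419 → 14.19%.

14.2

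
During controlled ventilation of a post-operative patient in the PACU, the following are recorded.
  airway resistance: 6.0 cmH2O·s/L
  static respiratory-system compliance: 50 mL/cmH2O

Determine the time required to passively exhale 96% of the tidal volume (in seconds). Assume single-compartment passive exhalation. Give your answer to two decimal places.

0.97

τ = R × C = 6.0 × 50 mL/cmH2O = 6.0 × 0.050 L/cmH2O = 0.3 s.
Exhaled fraction f = 1 − e^(−t/τ) → t = −τ·ln(1 − f) = −0.3·ln(0.04) = 0.9657 s.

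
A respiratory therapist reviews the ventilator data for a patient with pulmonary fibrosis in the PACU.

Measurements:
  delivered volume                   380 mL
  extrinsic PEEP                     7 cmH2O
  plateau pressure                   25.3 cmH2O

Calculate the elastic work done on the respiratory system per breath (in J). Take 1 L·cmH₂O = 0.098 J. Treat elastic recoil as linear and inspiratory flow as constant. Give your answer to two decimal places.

0.34

Elastic work ≈ ½ × (Pplat − PEEP) × Vt = 0.5 × (25.3 − 7) × 0.380 L = 0.5 × 18.3 × 0.380 = 3.477 L·cmH2O.
× 0.098 J/(L·cmH2O) → 0.3407 J.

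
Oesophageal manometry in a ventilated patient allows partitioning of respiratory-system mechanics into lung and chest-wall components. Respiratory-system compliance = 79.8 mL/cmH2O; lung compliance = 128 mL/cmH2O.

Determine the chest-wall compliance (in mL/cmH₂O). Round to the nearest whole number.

1/Ccw = 1/Crs − 1/CL.
1/Ccw = 1/79.8 − 1/128 = 0.004719.
Ccw = 211.91 mL/cmH2O.

212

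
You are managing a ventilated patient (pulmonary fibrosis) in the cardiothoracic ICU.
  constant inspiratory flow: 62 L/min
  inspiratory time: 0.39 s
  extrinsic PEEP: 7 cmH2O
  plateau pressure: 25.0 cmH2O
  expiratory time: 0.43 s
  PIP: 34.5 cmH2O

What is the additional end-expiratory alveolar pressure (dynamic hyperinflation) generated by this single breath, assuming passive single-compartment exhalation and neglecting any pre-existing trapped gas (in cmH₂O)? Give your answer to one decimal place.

2.2

Flow: 62 L/min ÷ 60 = 1.0333 L/s.
Vt = flow × Ti = 1.0333 L/s × 0.39 s × 1000 mL/L = 402.99 mL.
R = (PIP − Pplat)/V̇ = (34.5 − 25.0) / 1.0333 = 9.5/1.0333 = 9.194 cmH2O·s/L.
C = Vt/(Pplat − PEEP) = 402.99 / (25.0 − 7) = 402.99/18.0 = 22.388 mL/cmH2O.
τ = R × C = 9.194 × 0.02239 L/cmH2O = 0.2059 s.
Fraction remaining = e^(−Te/τ) = e^(−0.43/0.2059) = 0.1239; trapped volume = 402.99 × 0.1239 = 49.93 mL.
Additional alveolar pressure from trapping ≈ V_trapped / C = 49.93 / 22.388 = 2.23 cmH2O.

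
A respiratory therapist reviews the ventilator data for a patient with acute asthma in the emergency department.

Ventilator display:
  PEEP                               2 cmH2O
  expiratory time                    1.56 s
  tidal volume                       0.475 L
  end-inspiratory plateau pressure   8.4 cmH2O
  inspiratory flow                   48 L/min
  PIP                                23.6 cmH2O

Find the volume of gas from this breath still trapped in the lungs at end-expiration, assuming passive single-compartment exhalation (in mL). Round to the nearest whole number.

Flow: 48 L/min ÷ 60 = 0.8 L/s.
R = (PIP − Pplat)/V̇ = (23.6 − 8.4) / 0.8 = 15.2/0.8 = 19.0 cmH2O·s/L.
C = Vt/(Pplat − PEEP) = 475.0 / (8.4 − 2) = 475.0/6.4 = 74.219 mL/cmH2O.
τ = R × C = 19.0 × 0.07422 L/cmH2O = 1.41 s.
Fraction remaining = e^(−Te/τ) = e^(−1.56/1.41) = 0.3308.
Trapped volume = 475.0 × 0.3308 = 157.13 mL.

157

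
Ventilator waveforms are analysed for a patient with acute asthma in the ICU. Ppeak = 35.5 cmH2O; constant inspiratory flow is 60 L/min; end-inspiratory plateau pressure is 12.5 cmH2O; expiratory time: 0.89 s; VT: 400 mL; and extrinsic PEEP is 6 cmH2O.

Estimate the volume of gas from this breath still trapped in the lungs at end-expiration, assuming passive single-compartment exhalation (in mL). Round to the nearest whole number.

213

Flow: 60 L/min ÷ 60 = 1 L/s.
R = (PIP − Pplat)/V̇ = (35.5 − 12.5) / 1 = 23.0/1 = 23.0 cmH2O·s/L.
C = Vt/(Pplat − PEEP) = 400.0 / (12.5 − 6) = 400.0/6.5 = 61.538 mL/cmH2O.
τ = R × C = 23.0 × 0.06154 L/cmH2O = 1.415 s.
Fraction remaining = e^(−Te/τ) = e^(−0.89/1.415) = 0.5331.
Trapped volume = 400.0 × 0.5331 = 213.24 mL.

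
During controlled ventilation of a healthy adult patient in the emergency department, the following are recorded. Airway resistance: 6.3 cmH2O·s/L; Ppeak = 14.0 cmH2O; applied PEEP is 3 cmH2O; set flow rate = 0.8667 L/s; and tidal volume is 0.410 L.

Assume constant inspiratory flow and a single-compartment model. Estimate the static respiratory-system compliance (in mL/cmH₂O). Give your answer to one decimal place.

Equation of motion (constant flow): PIP = Vt/C + R·V̇ + PEEP.
Vt/C = PIP − R·V̇ − PEEP = 14.0 − 6.3×0.8667 − 3 = 14.0 − 5.46 − 3 = 5.54 cmH2O.
C = Vt / 5.54 = 410 / 5.54 = 74.007 mL/cmH2O.

74.0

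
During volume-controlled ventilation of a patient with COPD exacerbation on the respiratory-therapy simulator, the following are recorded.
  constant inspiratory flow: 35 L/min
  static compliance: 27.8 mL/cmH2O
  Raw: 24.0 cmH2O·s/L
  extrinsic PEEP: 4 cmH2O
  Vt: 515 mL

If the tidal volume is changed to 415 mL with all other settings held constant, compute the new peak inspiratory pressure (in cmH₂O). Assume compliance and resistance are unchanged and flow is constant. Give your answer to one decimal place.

Flow: 35 L/min ÷ 60 = 0.5833 L/s.
PIP = Vt/C + R·V̇ + PEEP (constant-flow equation of motion).
Only the elastic term changes: ΔPIP = ΔVt / C = (415 − 515) / 27.8 = -3.597 cmH2O.
Original PIP = 515/27.8 + 24.0×0.5833 + 4 = 36.524 cmH2O; new PIP = 36.524 + (-3.597) = 32.927 cmH2O.

32.9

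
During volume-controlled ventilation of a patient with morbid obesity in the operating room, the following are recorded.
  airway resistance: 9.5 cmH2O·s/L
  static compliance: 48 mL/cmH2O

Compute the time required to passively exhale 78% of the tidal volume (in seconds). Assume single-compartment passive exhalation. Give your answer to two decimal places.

τ = R × C = 9.5 × 48 mL/cmH2O = 9.5 × 0.048 L/cmH2O = 0.456 s.
Exhaled fraction f = 1 − e^(−t/τ) → t = −τ·ln(1 − f) = −0.456·ln(0.22) = 0.6904 s.

0.69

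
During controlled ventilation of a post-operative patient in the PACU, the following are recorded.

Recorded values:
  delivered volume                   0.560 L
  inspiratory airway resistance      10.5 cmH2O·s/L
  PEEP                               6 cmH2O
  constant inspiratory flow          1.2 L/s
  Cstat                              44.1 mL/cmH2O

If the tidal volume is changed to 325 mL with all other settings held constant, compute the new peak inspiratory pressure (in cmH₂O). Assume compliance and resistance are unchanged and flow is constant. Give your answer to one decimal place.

PIP = Vt/C + R·V̇ + PEEP (constant-flow equation of motion).
Only the elastic term changes: ΔPIP = ΔVt / C = (325 − 560) / 44.1 = -5.329 cmH2O.
Original PIP = 560/44.1 + 10.5×1.2 + 6 = 31.298 cmH2O; new PIP = 31.298 + (-5.329) = 25.969 cmH2O.

26.0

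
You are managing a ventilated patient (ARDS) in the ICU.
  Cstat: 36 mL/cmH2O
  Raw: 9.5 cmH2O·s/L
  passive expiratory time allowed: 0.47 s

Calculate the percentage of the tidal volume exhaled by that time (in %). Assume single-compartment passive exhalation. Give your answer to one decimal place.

74.7

τ = R × C = 9.5 × 36 mL/cmH2O = 9.5 × 0.036 L/cmH2O = 0.342 s.
Passive exhalation: V(t)/V₀ = e^(−t/τ) = e^(−0.47/0.342) = 0.253.
Fraction exhaled = 1 − 0.253 = 0.747 → 74.7%.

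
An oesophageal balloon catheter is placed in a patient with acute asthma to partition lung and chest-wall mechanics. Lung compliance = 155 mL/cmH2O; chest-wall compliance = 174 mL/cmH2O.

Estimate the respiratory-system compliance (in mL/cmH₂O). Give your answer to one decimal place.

Lung and chest wall are elastances in series: 1/Crs = 1/CL + 1/Ccw.
1/Crs = 1/155 + 1/174 = 0.0122.
Crs = 81.967 mL/cmH2O.

82.0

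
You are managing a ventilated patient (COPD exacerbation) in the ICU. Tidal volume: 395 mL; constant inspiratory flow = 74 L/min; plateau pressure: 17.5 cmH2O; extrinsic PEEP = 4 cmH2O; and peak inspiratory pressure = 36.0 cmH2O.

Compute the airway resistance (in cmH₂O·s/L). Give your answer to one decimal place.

Flow: 74 L/min ÷ 60 = 1.2333 L/s.
Raw = (PIP − Pplat) / flow = (36.0 − 17.5) / 1.2333 = 18.5 / 1.2333 = 15.0 cmH2O·s/L.

15.0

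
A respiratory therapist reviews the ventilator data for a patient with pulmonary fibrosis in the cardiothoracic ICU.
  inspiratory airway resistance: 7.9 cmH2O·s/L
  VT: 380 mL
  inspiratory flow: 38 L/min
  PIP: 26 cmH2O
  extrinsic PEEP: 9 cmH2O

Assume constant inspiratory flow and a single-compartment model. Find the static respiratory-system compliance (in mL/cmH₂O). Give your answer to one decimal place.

31.7

Flow: 38 L/min ÷ 60 = 0.6333 L/s.
Equation of motion (constant flow): PIP = Vt/C + R·V̇ + PEEP.
Vt/C = PIP − R·V̇ − PEEP = 26 − 7.9×0.6333 − 9 = 26 − 5.003 − 9 = 11.997 cmH2O.
C = Vt / 11.997 = 380 / 11.997 = 31.675 mL/cmH2O.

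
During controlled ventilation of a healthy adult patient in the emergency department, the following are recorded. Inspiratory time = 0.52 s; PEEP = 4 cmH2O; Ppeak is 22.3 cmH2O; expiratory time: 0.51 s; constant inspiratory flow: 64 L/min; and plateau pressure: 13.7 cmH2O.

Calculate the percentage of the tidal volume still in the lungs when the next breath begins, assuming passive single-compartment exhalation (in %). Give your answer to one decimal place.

33.1

Flow: 64 L/min ÷ 60 = 1.0667 L/s.
Vt = flow × Ti = 1.0667 L/s × 0.52 s × 1000 mL/L = 554.68 mL.
R = (PIP − Pplat)/V̇ = (22.3 − 13.7) / 1.0667 = 8.6/1.0667 = 8.062 cmH2O·s/L.
C = Vt/(Pplat − PEEP) = 554.68 / (13.7 − 4) = 554.68/9.7 = 57.184 mL/cmH2O.
τ = R × C = 8.062 × 0.05718 L/cmH2O = 0.461 s.
Fraction remaining at end-expiration = e^(−Te/τ) = e^(−0.51/0.461) = 0.3308 → 33.08%.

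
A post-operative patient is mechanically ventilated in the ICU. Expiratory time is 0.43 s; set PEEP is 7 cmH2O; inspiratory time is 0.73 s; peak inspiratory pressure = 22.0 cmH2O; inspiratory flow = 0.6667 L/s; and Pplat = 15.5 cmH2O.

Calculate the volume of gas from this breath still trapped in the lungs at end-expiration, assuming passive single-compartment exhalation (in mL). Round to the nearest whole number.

225

Vt = flow × Ti = 0.6667 L/s × 0.73 s × 1000 mL/L = 486.69 mL.
R = (PIP − Pplat)/V̇ = (22.0 − 15.5) / 0.6667 = 6.5/0.6667 = 9.75 cmH2O·s/L.
C = Vt/(Pplat − PEEP) = 486.69 / (15.5 − 7) = 486.69/8.5 = 57.258 mL/cmH2O.
τ = R × C = 9.75 × 0.05726 L/cmH2O = 0.5583 s.
Fraction remaining = e^(−Te/τ) = e^(−0.43/0.5583) = 0.4629.
Trapped volume = 486.69 × 0.4629 = 225.29 mL.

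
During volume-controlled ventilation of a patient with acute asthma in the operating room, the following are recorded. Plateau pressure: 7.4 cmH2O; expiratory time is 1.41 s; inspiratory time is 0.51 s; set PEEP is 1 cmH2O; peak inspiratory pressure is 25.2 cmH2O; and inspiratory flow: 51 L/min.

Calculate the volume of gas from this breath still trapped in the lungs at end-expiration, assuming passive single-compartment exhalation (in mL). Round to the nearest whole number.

160

Flow: 51 L/min ÷ 60 = 0.85 L/s.
Vt = flow × Ti = 0.85 L/s × 0.51 s × 1000 mL/L = 433.5 mL.
R = (PIP − Pplat)/V̇ = (25.2 − 7.4) / 0.85 = 17.8/0.85 = 20.941 cmH2O·s/L.
C = Vt/(Pplat − PEEP) = 433.5 / (7.4 − 1) = 433.5/6.4 = 67.734 mL/cmH2O.
τ = R × C = 20.941 × 0.06773 L/cmH2O = 1.418 s.
Fraction remaining = e^(−Te/τ) = e^(−1.41/1.418) = 0.37.
Trapped volume = 433.5 × 0.37 = 160.4 mL.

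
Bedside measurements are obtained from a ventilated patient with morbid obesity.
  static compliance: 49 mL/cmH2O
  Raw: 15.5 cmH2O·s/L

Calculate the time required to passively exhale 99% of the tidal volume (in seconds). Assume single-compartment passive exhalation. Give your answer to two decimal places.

3.50

τ = R × C = 15.5 × 49 mL/cmH2O = 15.5 × 0.049 L/cmH2O = 0.7595 s.
Exhaled fraction f = 1 − e^(−t/τ) → t = −τ·ln(1 − f) = −0.7595·ln(0.01) = 3.498 s.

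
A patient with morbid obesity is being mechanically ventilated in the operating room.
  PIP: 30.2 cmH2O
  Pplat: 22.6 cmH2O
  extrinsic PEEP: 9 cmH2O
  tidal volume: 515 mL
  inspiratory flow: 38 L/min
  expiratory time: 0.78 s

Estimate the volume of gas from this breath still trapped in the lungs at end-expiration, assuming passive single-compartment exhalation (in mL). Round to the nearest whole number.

93

Flow: 38 L/min ÷ 60 = 0.6333 L/s.
R = (PIP − Pplat)/V̇ = (30.2 − 22.6) / 0.6333 = 7.6/0.6333 = 12.001 cmH2O·s/L.
C = Vt/(Pplat − PEEP) = 515.0 / (22.6 − 9) = 515.0/13.6 = 37.868 mL/cmH2O.
τ = R × C = 12.001 × 0.03787 L/cmH2O = 0.4545 s.
Fraction remaining = e^(−Te/τ) = e^(−0.78/0.4545) = 0.1798.
Trapped volume = 515.0 × 0.1798 = 92.597 mL.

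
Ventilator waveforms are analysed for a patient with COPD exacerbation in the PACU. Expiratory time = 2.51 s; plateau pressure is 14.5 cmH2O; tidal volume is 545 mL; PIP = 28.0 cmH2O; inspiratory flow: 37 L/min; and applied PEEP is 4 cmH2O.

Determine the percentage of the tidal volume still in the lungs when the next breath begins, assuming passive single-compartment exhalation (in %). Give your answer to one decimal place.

11.0

Flow: 37 L/min ÷ 60 = 0.6167 L/s.
R = (PIP − Pplat)/V̇ = (28.0 − 14.5) / 0.6167 = 13.5/0.6167 = 21.891 cmH2O·s/L.
C = Vt/(Pplat − PEEP) = 545.0 / (14.5 − 4) = 545.0/10.5 = 51.905 mL/cmH2O.
τ = R × C = 21.891 × 0.05191 L/cmH2O = 1.136 s.
Fraction remaining at end-expiration = e^(−Te/τ) = e^(−2.51/1.136) = 0.1098 → 10.98%.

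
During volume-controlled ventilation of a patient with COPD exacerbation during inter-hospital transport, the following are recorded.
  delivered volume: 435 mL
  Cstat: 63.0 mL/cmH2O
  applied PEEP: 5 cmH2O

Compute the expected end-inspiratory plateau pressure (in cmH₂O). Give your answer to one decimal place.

11.9

Pplat = PEEP + Vt / Cstat = 5 + 435 / 63.0 = 5 + 6.905 = 11.905 cmH2O.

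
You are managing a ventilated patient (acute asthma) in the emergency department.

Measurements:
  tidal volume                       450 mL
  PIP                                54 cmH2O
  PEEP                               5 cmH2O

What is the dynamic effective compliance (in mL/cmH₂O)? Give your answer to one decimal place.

Dynamic compliance = Vt / (PIP − PEEP) = 450 / (54 − 5) = 450 / 49.0 = 9.184 mL/cmH2O.

9.2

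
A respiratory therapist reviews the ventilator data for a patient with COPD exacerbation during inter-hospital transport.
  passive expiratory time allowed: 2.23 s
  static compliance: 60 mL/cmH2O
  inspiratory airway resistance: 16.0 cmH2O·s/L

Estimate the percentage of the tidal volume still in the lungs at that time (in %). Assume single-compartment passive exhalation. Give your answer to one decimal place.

9.8

τ = R × C = 16.0 × 60 mL/cmH2O = 16.0 × 0.060 L/cmH2O = 0.96 s.
Passive exhalation: V(t)/V₀ = e^(−t/τ) = e^(−2.23/0.96) = 0.09799.
Fraction remaining = 0.09799 → 9.799%.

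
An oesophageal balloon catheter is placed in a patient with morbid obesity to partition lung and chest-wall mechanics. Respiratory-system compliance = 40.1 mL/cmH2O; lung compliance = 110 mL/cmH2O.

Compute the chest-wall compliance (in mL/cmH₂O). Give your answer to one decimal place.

63.1

1/Ccw = 1/Crs − 1/CL.
1/Ccw = 1/40.1 − 1/110 = 0.01585.
Ccw = 63.091 mL/cmH2O.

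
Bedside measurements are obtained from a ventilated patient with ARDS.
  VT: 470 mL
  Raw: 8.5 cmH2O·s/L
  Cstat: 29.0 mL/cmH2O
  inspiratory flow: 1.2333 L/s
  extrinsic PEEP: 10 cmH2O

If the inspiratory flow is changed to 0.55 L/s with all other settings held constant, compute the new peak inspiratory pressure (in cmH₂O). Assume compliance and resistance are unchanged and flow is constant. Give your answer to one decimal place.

30.9

PIP = Vt/C + R·V̇ + PEEP (constant-flow equation of motion).
Only the resistive term changes: ΔPIP = R × ΔV̇ = 8.5 × (0.55 − 1.2333) = 8.5 × -0.6833 = -5.808 cmH2O.
Original PIP = 470/29.0 + 8.5×1.2333 + 10 = 36.69 cmH2O; new PIP = 36.69 + (-5.808) = 30.882 cmH2O.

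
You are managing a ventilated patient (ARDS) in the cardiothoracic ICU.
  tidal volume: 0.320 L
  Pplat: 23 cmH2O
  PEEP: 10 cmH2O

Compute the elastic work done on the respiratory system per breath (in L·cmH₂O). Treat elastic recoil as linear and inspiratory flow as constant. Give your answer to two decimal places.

2.08

Elastic work ≈ ½ × (Pplat − PEEP) × Vt = 0.5 × (23 − 10) × 0.320 L = 0.5 × 13.0 × 0.320 = 2.08 L·cmH2O.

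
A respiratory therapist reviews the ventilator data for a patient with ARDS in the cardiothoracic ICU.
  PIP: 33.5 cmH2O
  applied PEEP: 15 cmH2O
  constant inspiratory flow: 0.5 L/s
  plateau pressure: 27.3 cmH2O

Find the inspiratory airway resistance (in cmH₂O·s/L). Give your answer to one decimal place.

Raw = (PIP − Pplat) / flow = (33.5 − 27.3) / 0.5 = 6.2 / 0.5 = 12.4 cmH2O·s/L.

12.4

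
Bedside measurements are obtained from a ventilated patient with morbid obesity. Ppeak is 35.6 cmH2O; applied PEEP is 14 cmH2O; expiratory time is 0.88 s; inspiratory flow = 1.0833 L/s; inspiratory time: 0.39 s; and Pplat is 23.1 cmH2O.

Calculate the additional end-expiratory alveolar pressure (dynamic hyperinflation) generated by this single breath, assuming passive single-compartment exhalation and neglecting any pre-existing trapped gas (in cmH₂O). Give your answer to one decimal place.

Vt = flow × Ti = 1.0833 L/s × 0.39 s × 1000 mL/L = 422.49 mL.
R = (PIP − Pplat)/V̇ = (35.6 − 23.1) / 1.0833 = 12.5/1.0833 = 11.539 cmH2O·s/L.
C = Vt/(Pplat − PEEP) = 422.49 / (23.1 − 14) = 422.49/9.1 = 46.427 mL/cmH2O.
τ = R × C = 11.539 × 0.04643 L/cmH2O = 0.5358 s.
Fraction remaining = e^(−Te/τ) = e^(−0.88/0.5358) = 0.1935; trapped volume = 422.49 × 0.1935 = 81.752 mL.
Additional alveolar pressure from trapping ≈ V_trapped / C = 81.752 / 46.427 = 1.761 cmH2O.

1.8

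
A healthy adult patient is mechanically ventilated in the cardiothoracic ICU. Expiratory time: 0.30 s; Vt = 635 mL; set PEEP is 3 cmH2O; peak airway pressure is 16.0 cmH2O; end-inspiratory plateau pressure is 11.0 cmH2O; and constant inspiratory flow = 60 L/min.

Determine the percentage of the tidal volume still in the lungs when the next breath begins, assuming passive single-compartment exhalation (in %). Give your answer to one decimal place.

47.0

Flow: 60 L/min ÷ 60 = 1 L/s.
R = (PIP − Pplat)/V̇ = (16.0 − 11.0) / 1 = 5.0/1 = 5.0 cmH2O·s/L.
C = Vt/(Pplat − PEEP) = 635.0 / (11.0 − 3) = 635.0/8.0 = 79.375 mL/cmH2O.
τ = R × C = 5.0 × 0.07938 L/cmH2O = 0.3969 s.
Fraction remaining at end-expiration = e^(−Te/τ) = e^(−0.30/0.3969) = 0.4696 → 46.96%.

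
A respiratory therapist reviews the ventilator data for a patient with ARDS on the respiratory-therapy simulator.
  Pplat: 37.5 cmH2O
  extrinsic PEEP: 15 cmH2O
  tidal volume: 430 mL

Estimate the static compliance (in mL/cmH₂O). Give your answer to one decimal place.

Cstat = Vt / (Pplat − PEEP) = 430 / (37.5 − 15) = 430 / 22.5 = 19.111 mL/cmH2O.

19.1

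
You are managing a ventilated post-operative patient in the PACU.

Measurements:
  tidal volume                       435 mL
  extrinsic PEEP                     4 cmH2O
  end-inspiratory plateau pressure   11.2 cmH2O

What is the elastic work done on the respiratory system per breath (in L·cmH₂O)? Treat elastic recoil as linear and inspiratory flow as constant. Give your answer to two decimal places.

Elastic work ≈ ½ × (Pplat − PEEP) × Vt = 0.5 × (11.2 − 4) × 0.435 L = 0.5 × 7.2 × 0.435 = 1.566 L·cmH2O.

1.57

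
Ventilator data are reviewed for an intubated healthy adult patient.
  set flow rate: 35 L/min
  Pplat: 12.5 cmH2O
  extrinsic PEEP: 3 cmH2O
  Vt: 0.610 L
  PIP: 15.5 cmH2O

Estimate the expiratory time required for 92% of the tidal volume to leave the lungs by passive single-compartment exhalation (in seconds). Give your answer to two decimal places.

Flow: 35 L/min ÷ 60 = 0.5833 L/s.
R = (PIP − Pplat)/V̇ = (15.5 − 12.5) / 0.5833 = 3.0/0.5833 = 5.143 cmH2O·s/L.
C = Vt/(Pplat − PEEP) = 610.0 / (12.5 − 3) = 610.0/9.5 = 64.211 mL/cmH2O.
τ = R × C = 5.143 × 0.06421 L/cmH2O = 0.3302 s.
t = −τ·ln(1 − 0.92) = −0.3302·ln(0.08) = 0.834 s.

0.83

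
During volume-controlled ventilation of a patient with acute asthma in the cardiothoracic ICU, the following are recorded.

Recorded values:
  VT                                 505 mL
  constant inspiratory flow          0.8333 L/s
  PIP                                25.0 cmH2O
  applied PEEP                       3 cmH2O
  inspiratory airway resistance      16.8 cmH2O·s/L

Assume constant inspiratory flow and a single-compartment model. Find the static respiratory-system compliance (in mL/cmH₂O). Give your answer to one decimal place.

Equation of motion (constant flow): PIP = Vt/C + R·V̇ + PEEP.
Vt/C = PIP − R·V̇ − PEEP = 25.0 − 16.8×0.8333 − 3 = 25.0 − 13.999 − 3 = 8.001 cmH2O.
C = Vt / 8.001 = 505 / 8.001 = 63.117 mL/cmH2O.

63.1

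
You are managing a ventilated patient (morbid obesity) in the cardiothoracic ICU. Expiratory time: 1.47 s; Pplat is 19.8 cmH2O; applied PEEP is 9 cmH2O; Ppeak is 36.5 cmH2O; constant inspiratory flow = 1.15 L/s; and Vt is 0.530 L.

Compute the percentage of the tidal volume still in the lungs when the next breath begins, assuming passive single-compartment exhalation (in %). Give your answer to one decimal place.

R = (PIP − Pplat)/V̇ = (36.5 − 19.8) / 1.15 = 16.7/1.15 = 14.522 cmH2O·s/L.
C = Vt/(Pplat − PEEP) = 530.0 / (19.8 − 9) = 530.0/10.8 = 49.074 mL/cmH2O.
τ = R × C = 14.522 × 0.04907 L/cmH2O = 0.7126 s.
Fraction remaining at end-expiration = e^(−Te/τ) = e^(−1.47/0.7126) = 0.1271 → 12.71%.

12.7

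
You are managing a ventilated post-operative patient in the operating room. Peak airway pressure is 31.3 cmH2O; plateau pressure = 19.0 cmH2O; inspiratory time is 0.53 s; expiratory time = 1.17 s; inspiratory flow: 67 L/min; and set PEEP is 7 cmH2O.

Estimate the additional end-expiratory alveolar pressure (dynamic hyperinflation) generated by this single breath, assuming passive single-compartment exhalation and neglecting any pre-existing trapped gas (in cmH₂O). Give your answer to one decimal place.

1.4

Flow: 67 L/min ÷ 60 = 1.1167 L/s.
Vt = flow × Ti = 1.1167 L/s × 0.53 s × 1000 mL/L = 591.85 mL.
R = (PIP − Pplat)/V̇ = (31.3 − 19.0) / 1.1167 = 12.3/1.1167 = 11.015 cmH2O·s/L.
C = Vt/(Pplat − PEEP) = 591.85 / (19.0 − 7) = 591.85/12.0 = 49.321 mL/cmH2O.
τ = R × C = 11.015 × 0.04932 L/cmH2O = 0.5433 s.
Fraction remaining = e^(−Te/τ) = e^(−1.17/0.5433) = 0.1161; trapped volume = 591.85 × 0.1161 = 68.714 mL.
Additional alveolar pressure from trapping ≈ V_trapped / C = 68.714 / 49.321 = 1.393 cmH2O.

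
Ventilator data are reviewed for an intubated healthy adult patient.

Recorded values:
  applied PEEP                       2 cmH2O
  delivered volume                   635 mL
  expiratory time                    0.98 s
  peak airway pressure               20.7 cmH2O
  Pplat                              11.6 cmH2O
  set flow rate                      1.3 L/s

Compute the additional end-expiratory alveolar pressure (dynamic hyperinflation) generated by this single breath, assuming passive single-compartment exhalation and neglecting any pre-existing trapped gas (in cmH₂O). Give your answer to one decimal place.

1.2

R = (PIP − Pplat)/V̇ = (20.7 − 11.6) / 1.3 = 9.1/1.3 = 7.0 cmH2O·s/L.
C = Vt/(Pplat − PEEP) = 635.0 / (11.6 − 2) = 635.0/9.6 = 66.146 mL/cmH2O.
τ = R × C = 7.0 × 0.06615 L/cmH2O = 0.4631 s.
Fraction remaining = e^(−Te/τ) = e^(−0.98/0.4631) = 0.1205; trapped volume = 635.0 × 0.1205 = 76.518 mL.
Additional alveolar pressure from trapping ≈ V_trapped / C = 76.518 / 66.146 = 1.157 cmH2O.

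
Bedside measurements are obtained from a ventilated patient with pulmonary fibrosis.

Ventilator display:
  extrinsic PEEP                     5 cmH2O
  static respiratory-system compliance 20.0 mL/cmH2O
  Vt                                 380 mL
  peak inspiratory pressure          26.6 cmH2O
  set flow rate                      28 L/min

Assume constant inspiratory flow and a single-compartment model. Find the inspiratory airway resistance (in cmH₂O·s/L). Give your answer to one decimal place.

5.6

Flow: 28 L/min ÷ 60 = 0.4667 L/s.
Equation of motion (constant flow): PIP = Vt/C + R·V̇ + PEEP.
R·V̇ = PIP − Vt/C − PEEP = 26.6 − 380/20.0 − 5 = 26.6 − 19.0 − 5 = 2.6 cmH2O.
R = 2.6 / 0.4667 = 5.571 cmH2O·s/L.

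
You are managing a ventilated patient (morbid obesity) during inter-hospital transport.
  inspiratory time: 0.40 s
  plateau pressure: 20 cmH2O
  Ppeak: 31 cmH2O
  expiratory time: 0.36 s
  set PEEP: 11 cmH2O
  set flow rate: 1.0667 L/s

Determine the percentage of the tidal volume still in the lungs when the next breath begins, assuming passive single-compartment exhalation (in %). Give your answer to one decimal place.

Vt = flow × Ti = 1.0667 L/s × 0.40 s × 1000 mL/L = 426.68 mL.
R = (PIP − Pplat)/V̇ = (31 − 20) / 1.0667 = 11.0/1.0667 = 10.312 cmH2O·s/L.
C = Vt/(Pplat − PEEP) = 426.68 / (20 − 11) = 426.68/9.0 = 47.409 mL/cmH2O.
τ = R × C = 10.312 × 0.04741 L/cmH2O = 0.4889 s.
Fraction remaining at end-expiration = e^(−Te/τ) = e^(−0.36/0.4889) = 0.4789 → 47.89%.

47.9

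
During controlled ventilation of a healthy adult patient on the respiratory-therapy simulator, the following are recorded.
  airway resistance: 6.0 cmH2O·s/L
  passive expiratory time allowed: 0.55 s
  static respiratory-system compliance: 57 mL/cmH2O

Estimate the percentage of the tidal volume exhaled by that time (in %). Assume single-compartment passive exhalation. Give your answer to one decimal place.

τ = R × C = 6.0 × 57 mL/cmH2O = 6.0 × 0.057 L/cmH2O = 0.342 s.
Passive exhalation: V(t)/V₀ = e^(−t/τ) = e^(−0.55/0.342) = 0.2003.
Fraction exhaled = 1 − 0.2003 = 0.7997 → 79.97%.

80.0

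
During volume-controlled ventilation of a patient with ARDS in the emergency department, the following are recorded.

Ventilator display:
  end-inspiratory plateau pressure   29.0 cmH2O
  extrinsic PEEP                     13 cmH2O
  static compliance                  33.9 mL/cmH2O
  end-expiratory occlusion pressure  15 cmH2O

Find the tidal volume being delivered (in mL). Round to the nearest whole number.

End-expiratory occlusion gives total PEEP = 15 cmH2O (intrinsic PEEP = 15 − 13 = 2). Use total PEEP for the elastic gradient.
Vt = Cstat × (Pplat − PEEPtotal) = 33.9 × (29.0 − 15) = 33.9 × 14.0 = 474.6 mL.

475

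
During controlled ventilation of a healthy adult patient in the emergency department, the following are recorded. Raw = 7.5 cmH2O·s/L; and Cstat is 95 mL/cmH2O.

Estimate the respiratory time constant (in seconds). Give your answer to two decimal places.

0.71

τ = R × C = 7.5 × 95 mL/cmH2O = 7.5 × 0.095 L/cmH2O = 0.7125 s.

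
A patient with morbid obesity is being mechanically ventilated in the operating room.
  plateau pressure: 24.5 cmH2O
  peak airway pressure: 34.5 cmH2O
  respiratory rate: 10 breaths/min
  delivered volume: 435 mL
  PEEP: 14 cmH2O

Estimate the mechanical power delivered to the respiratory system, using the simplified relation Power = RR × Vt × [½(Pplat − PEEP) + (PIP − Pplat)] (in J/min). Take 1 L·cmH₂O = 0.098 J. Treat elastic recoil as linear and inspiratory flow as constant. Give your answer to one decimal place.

Per-breath work = Vt × [½(Pplat−PEEP) + (PIP−Pplat)] = 0.435 × [0.5×10.5 + 10.0] = 0.435 × 15.25 = 6.634 L·cmH2O.
Power = 10 × 6.634 = 66.34 L·cmH2O/min.
× 0.098 J/(L·cmH2O) → 6.501 J/min.

6.5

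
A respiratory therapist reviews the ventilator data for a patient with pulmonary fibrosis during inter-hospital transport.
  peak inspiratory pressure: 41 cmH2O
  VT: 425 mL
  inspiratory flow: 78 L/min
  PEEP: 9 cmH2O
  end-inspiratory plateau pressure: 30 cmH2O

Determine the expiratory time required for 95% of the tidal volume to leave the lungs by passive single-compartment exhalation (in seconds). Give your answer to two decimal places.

Flow: 78 L/min ÷ 60 = 1.3 L/s.
R = (PIP − Pplat)/V̇ = (41 − 30) / 1.3 = 11.0/1.3 = 8.462 cmH2O·s/L.
C = Vt/(Pplat − PEEP) = 425.0 / (30 − 9) = 425.0/21.0 = 20.238 mL/cmH2O.
τ = R × C = 8.462 × 0.02024 L/cmH2O = 0.1713 s.
t = −τ·ln(1 − 0.95) = −0.1713·ln(0.05) = 0.5132 s.

0.51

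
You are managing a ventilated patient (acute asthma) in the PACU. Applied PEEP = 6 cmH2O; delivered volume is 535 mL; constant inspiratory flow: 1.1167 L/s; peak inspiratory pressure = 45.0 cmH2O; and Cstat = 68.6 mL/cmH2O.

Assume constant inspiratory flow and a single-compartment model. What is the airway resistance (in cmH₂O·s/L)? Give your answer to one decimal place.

Equation of motion (constant flow): PIP = Vt/C + R·V̇ + PEEP.
R·V̇ = PIP − Vt/C − PEEP = 45.0 − 535/68.6 − 6 = 45.0 − 7.799 − 6 = 31.201 cmH2O.
R = 31.201 / 1.1167 = 27.94 cmH2O·s/L.

27.9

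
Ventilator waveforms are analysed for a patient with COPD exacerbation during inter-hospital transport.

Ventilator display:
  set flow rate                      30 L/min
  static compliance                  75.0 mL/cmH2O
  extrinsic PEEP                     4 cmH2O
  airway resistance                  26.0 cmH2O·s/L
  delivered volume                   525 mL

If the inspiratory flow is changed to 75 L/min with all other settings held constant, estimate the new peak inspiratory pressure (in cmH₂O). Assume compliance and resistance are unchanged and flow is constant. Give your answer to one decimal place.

Flow: 30 L/min ÷ 60 = 0.5 L/s.
New flow: 75 L/min ÷ 60 = 1.25 L/s.
PIP = Vt/C + R·V̇ + PEEP (constant-flow equation of motion).
Only the resistive term changes: ΔPIP = R × ΔV̇ = 26.0 × (1.25 − 0.5) = 26.0 × 0.75 = 19.5 cmH2O.
Original PIP = 525/75.0 + 26.0×0.5 + 4 = 24.0 cmH2O; new PIP = 24.0 + (19.5) = 43.5 cmH2O.

43.5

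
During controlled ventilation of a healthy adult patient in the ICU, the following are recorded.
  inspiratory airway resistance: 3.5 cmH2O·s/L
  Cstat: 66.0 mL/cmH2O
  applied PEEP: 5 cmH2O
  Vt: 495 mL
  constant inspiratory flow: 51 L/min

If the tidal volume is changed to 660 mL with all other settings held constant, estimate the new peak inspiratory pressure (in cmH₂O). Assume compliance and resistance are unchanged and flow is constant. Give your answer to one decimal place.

18.0

Flow: 51 L/min ÷ 60 = 0.85 L/s.
PIP = Vt/C + R·V̇ + PEEP (constant-flow equation of motion).
Only the elastic term changes: ΔPIP = ΔVt / C = (660 − 495) / 66.0 = 2.5 cmH2O.
Original PIP = 495/66.0 + 3.5×0.85 + 5 = 15.475 cmH2O; new PIP = 15.475 + (2.5) = 17.975 cmH2O.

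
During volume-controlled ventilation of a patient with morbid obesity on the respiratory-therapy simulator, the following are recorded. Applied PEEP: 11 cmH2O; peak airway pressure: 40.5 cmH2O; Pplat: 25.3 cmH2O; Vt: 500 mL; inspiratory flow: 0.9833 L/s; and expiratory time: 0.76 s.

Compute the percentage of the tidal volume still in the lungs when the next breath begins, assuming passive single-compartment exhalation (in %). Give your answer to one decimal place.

24.5

R = (PIP − Pplat)/V̇ = (40.5 − 25.3) / 0.9833 = 15.2/0.9833 = 15.458 cmH2O·s/L.
C = Vt/(Pplat − PEEP) = 500.0 / (25.3 − 11) = 500.0/14.3 = 34.965 mL/cmH2O.
τ = R × C = 15.458 × 0.03497 L/cmH2O = 0.5406 s.
Fraction remaining at end-expiration = e^(−Te/τ) = e^(−0.76/0.5406) = 0.2452 → 24.52%.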